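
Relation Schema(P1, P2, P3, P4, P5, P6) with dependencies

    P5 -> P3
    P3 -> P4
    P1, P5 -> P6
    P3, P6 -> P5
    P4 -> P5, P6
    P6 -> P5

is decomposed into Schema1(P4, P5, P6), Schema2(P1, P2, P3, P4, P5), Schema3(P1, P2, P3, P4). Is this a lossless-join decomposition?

Chase test. Columns are P1, P2, P3, P4, P5, P6; row i has aⱼ where attribute j ∈ Schemai, else bᵢⱼ.
Initial tableau (one row per fragment):
  row 1: b11 b12 b13 a4 a5 a6
  row 2: a1 a2 a3 a4 a5 b26
  row 3: a1 a2 a3 a4 b35 b36
Rows 1 and 2 agree on P5; apply P5→P3 and equate their P3 entries.
Rows 1 and 2 agree on P4; apply P4→P5, P6 and equate their P5, P6 entries.
Rows 1 and 3 agree on P4; apply P4→P5, P6 and equate their P5, P6 entries.
Row 2 is now all distinguished symbols — the join is lossless.

Yes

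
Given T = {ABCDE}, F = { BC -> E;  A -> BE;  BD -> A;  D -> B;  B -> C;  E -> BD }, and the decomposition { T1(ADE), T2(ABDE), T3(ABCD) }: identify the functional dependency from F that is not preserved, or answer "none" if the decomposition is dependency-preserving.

BC → E: restricted closure across fragments reaches E.
A → BE lies within T2.
BD → A lies within T2.
D → B lies within T2.
B → C lies within T3.
E → BD lies within T2.
Every dependency is enforceable on the fragments, so the decomposition is dependency-preserving.

none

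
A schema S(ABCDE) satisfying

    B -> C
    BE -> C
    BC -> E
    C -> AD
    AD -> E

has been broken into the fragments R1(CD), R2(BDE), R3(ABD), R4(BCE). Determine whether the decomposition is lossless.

Yes

Chase test. Columns are ABCDE; row i has aⱼ where attribute j ∈ Ri, else bᵢⱼ.
Initial tableau (one row per fragment):
  row 1: b11 b12 a3 a4 b15
  row 2: b21 a2 b23 a4 a5
  row 3: a1 a2 b33 a4 b35
  row 4: b41 a2 a3 b44 a5
Rows 2 and 3 agree on B; apply B→C and equate their C entries.
Rows 2 and 4 agree on B; apply B→C and equate their C entries.
Rows 2 and 3 agree on BC; apply BC→E and equate their E entries.
Rows 1 and 2 agree on C; apply C→AD and equate their AD entries.
Rows 1 and 3 agree on C; apply C→AD and equate their AD entries.
Rows 1 and 4 agree on C; apply C→AD and equate their AD entries.
Rows 1 and 2 agree on AD; apply AD→E and equate their E entries.
Row 2 is now all distinguished symbols — the join is lossless.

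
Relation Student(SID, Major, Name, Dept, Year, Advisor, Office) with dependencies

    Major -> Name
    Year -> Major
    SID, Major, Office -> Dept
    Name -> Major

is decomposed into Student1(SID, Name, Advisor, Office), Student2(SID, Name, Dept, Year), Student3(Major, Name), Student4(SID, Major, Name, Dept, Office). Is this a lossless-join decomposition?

No

Chase test. Columns are SID, Major, Name, Dept, Year, Advisor, Office; row i has aⱼ where attribute j ∈ Studenti, else bᵢⱼ.
Initial tableau (one row per fragment):
  row 1: a1 b12 a3 b14 b15 a6 a7
  row 2: a1 b22 a3 a4 a5 b26 b27
  row 3: b31 a2 a3 b34 b35 b36 b37
  row 4: a1 a2 a3 a4 b45 b46 a7
Rows 1 and 2 agree on Name; apply Name→Major and equate their Major entries.
Rows 1 and 3 agree on Name; apply Name→Major and equate their Major entries.
Rows 1 and 4 agree on SID, Major, Office; apply SID, Major, Office→Dept and equate their Dept entries.
No row becomes fully distinguished — the join is lossy.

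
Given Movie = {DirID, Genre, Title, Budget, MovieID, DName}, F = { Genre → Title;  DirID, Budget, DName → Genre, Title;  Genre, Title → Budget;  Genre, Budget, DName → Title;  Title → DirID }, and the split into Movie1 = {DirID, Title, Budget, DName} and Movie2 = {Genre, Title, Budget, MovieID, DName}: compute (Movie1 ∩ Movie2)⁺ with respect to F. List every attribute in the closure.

DirID, Genre, Title, Budget, DName

Movie1 ∩ Movie2 = {Title, Budget, DName}.
Title → DirID applies, adding DirID
DirID, Budget, DName → Genre, Title applies, adding Genre
Closure: {DirID, Genre, Title, Budget, DName}.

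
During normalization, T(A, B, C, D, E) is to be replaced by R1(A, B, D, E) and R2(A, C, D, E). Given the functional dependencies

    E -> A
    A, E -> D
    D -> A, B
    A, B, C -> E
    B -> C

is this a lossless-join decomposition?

Common attributes: R1 ∩ R2 = {A, D, E}.
Closure of {A, D, E}: D → A, B applies, adding B; B → C applies, adding C. So (A, D, E)⁺ = {A, B, C, D, E}.
This closure contains every attribute of R1, so R1 ∩ R2 → R1. The join is lossless.

Yes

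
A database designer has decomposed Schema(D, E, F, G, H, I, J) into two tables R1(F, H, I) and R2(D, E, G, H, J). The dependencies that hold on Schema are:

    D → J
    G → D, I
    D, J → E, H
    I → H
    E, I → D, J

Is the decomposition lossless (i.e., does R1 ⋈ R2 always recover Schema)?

No

Common attributes: R1 ∩ R2 = {H}.
No dependency enlarges {H}, so (H)⁺ = {H}.
The closure contains neither all of R1 = {F, H, I} nor all of R2 = {D, E, G, H, J}, so the common attributes are not a superkey of either fragment. The join is lossy.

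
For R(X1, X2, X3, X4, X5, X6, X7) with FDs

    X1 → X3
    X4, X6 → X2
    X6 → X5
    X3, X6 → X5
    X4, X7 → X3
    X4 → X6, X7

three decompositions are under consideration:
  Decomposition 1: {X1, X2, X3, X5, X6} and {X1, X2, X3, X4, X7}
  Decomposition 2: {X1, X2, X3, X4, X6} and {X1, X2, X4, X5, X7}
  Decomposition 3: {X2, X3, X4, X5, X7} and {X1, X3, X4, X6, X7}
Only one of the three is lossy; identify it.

Decomposition 1

Decomposition 1: common = {X1, X2, X3}, closure = {X1, X2, X3} → lossy.
Decomposition 2: common = {X1, X2, X4}, closure = {X1, X2, X3, X4, X5, X6, X7} → lossless.
Decomposition 3: common = {X3, X4, X7}, closure = {X2, X3, X4, X5, X6, X7} → lossless.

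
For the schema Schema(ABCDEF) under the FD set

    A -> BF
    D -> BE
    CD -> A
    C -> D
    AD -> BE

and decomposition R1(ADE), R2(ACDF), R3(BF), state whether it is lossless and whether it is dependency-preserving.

lossy and not dependency-preserving

Lossless test (chase): Rows 1 and 2 agree on A; apply A→BF and equate their BF entries. Rows 1 and 2 agree on D; apply D→BE and equate their BE entries. No row becomes fully distinguished — the join is lossy.
Dependency preservation: the restricted closure of {A} across the fragments never reaches {BF}, so A → BF cannot be enforced without a join — not preserved.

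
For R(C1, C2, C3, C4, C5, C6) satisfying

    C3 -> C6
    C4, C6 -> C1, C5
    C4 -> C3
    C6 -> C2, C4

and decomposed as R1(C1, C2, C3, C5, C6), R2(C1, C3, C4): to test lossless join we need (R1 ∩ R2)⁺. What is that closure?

R1 ∩ R2 = {C1, C3}.
C3 → C6 applies, adding C6
C6 → C2, C4 applies, adding C2, C4
C4, C6 → C1, C5 applies, adding C5
Closure: {C1, C2, C3, C4, C5, C6}.

C1, C2, C3, C4, C5, C6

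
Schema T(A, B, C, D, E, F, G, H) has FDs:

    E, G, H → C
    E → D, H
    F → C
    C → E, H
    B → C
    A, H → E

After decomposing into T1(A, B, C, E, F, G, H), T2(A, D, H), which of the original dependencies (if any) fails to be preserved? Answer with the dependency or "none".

E → D, H

Check E → D, H: no single fragment contains all of {D, E, H}, and the restricted closure of {E} across the fragments never reaches {D, H}.
E, G, H → C is preserved.
F → C is preserved.
C → E, H is preserved.
B → C is preserved.
A, H → E is preserved.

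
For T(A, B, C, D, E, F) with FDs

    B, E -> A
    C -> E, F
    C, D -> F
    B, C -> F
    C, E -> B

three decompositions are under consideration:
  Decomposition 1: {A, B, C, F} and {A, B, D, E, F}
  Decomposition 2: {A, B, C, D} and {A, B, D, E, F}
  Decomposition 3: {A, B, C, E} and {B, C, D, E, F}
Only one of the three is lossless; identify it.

Decomposition 3

Decomposition 1: common = {A, B, F}, closure = {A, B, F} → lossy.
Decomposition 2: common = {A, B, D}, closure = {A, B, D} → lossy.
Decomposition 3: common = {B, C, E}, closure = {A, B, C, E, F} → lossless.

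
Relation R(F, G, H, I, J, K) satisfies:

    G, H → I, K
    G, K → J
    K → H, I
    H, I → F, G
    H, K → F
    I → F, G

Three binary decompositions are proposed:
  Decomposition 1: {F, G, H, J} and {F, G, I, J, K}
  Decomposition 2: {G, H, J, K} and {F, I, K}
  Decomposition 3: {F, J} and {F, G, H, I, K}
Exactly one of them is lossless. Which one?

Decomposition 1: common = {F, G, J}, closure = {F, G, J} → lossy.
Decomposition 2: common = {K}, closure = {F, G, H, I, J, K} → lossless.
Decomposition 3: common = {F}, closure = {F} → lossy.

Decomposition 2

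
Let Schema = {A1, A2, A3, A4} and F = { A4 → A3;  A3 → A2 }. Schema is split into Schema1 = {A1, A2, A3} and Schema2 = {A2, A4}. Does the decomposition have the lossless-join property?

No

Common attributes: Schema1 ∩ Schema2 = {A2}.
No dependency enlarges {A2}, so (A2)⁺ = {A2}.
The closure contains neither all of Schema1 = {A1, A2, A3} nor all of Schema2 = {A2, A4}, so the common attributes are not a superkey of either fragment. The join is lossy.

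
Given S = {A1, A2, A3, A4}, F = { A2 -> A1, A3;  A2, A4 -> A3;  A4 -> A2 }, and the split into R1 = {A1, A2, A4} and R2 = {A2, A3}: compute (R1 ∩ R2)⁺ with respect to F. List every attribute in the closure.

A1, A2, A3

R1 ∩ R2 = {A2}.
A2 → A1, A3 applies, adding A1, A3
Closure: {A1, A2, A3}.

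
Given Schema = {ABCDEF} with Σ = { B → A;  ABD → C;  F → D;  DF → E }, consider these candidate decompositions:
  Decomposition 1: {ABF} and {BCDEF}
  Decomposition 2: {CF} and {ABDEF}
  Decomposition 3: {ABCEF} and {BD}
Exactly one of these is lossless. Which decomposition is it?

Decomposition 1

Decomposition 1: common = {BF}, closure = {ABCDEF} → lossless.
Decomposition 2: common = {F}, closure = {DEF} → lossy.
Decomposition 3: common = {B}, closure = {AB} → lossy.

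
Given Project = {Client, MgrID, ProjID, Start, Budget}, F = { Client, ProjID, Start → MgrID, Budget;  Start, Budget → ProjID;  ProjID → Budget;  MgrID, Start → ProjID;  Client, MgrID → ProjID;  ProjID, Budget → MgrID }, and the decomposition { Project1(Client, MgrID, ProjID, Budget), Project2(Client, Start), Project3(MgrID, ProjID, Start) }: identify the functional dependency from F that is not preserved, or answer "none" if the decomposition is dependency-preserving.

Check Start, Budget → ProjID: no single fragment contains all of {ProjID, Start, Budget}, and the restricted closure of {Start, Budget} across the fragments never reaches {ProjID}.
Client, ProjID, Start → MgrID, Budget is preserved.
ProjID → Budget is preserved.
MgrID, Start → ProjID is preserved.
Client, MgrID → ProjID is preserved.
ProjID, Budget → MgrID is preserved.

Start, Budget → ProjID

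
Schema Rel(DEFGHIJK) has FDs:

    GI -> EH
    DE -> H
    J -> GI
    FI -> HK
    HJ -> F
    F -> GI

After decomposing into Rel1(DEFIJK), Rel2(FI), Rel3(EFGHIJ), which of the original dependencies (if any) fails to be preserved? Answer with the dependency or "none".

Check DE → H: no single fragment contains all of {DEH}, and the restricted closure of {DE} across the fragments never reaches {H}.
GI → EH is preserved.
J → GI is preserved.
FI → HK is preserved.
HJ → F is preserved.
F → GI is preserved.

DE -> H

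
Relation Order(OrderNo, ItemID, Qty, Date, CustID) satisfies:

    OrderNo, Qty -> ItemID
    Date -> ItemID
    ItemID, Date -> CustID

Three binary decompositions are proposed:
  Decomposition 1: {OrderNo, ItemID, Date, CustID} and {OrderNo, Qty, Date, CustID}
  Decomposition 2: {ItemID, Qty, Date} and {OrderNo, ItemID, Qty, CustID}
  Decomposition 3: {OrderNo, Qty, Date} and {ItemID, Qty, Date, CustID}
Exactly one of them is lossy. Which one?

Decomposition 1: common = {OrderNo, Date, CustID}, closure = {OrderNo, ItemID, Date, CustID} → lossless.
Decomposition 2: common = {ItemID, Qty}, closure = {ItemID, Qty} → lossy.
Decomposition 3: common = {Qty, Date}, closure = {ItemID, Qty, Date, CustID} → lossless.

Decomposition 2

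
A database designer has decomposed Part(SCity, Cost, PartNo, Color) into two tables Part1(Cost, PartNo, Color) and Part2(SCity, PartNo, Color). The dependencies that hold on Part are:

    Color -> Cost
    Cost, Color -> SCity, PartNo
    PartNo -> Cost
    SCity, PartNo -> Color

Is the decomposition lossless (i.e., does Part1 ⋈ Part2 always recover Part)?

Common attributes: Part1 ∩ Part2 = {PartNo, Color}.
Closure of {PartNo, Color}: Color → Cost applies, adding Cost; Cost, Color → SCity, PartNo applies, adding SCity. So (PartNo, Color)⁺ = {SCity, Cost, PartNo, Color}.
This closure contains every attribute of Part1, so Part1 ∩ Part2 → Part1. The join is lossless.

Yes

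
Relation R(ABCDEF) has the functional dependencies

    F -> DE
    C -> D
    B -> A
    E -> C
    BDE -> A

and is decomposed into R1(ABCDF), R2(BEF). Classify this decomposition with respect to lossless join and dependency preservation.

Lossless test: (BF)⁺ = {ABCDEF}, which contains all of one fragment — lossless.
Dependency preservation: the restricted closure of {E} across the fragments never reaches {C}, so E → C cannot be enforced without a join — not preserved.

lossless but not dependency-preserving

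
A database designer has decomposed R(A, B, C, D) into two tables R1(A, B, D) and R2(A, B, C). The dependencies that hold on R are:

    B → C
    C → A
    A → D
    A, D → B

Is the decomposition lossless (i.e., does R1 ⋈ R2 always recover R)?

Yes

Common attributes: R1 ∩ R2 = {A, B}.
Closure of {A, B}: B → C applies, adding C; A → D applies, adding D. So (A, B)⁺ = {A, B, C, D}.
This closure contains every attribute of R1, so R1 ∩ R2 → R1. The join is lossless.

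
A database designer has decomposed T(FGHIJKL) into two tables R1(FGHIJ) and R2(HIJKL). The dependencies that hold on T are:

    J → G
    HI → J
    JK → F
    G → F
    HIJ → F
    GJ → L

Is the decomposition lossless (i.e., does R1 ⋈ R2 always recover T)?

Yes

Common attributes: R1 ∩ R2 = {HIJ}.
Closure of {HIJ}: J → G applies, adding G; G → F applies, adding F; GJ → L applies, adding L. So (HIJ)⁺ = {FGHIJL}.
This closure contains every attribute of R1, so R1 ∩ R2 → R1. The join is lossless.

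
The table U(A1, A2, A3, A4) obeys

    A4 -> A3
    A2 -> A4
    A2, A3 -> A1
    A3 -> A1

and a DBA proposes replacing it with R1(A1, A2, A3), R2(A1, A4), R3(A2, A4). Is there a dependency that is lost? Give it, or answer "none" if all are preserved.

Check A4 → A3: no single fragment contains all of {A3, A4}, and the restricted closure of {A4} across the fragments never reaches {A3}.
A2 → A4 is preserved.
A2, A3 → A1 is preserved.
A3 → A1 is preserved.

A4 -> A3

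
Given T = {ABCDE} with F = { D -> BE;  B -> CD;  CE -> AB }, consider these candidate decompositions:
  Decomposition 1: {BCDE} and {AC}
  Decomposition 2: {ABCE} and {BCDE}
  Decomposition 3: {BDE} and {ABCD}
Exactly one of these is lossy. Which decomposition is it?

Decomposition 1: common = {C}, closure = {C} → lossy.
Decomposition 2: common = {BCE}, closure = {ABCDE} → lossless.
Decomposition 3: common = {BD}, closure = {ABCDE} → lossless.

Decomposition 1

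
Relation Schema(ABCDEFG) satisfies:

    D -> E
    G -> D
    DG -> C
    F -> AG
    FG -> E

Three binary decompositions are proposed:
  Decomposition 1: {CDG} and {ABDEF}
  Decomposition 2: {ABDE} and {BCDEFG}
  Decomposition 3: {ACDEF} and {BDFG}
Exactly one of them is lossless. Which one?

Decomposition 3

Decomposition 1: common = {D}, closure = {DE} → lossy.
Decomposition 2: common = {BDE}, closure = {BDE} → lossy.
Decomposition 3: common = {DF}, closure = {ACDEFG} → lossless.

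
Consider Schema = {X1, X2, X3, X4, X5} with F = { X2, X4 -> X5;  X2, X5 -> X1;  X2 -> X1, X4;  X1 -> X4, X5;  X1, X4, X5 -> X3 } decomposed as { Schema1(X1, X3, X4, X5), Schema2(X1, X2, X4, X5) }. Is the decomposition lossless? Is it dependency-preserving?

lossless and dependency-preserving

Lossless test: (X1, X4, X5)⁺ = {X1, X3, X4, X5}, which contains all of one fragment — lossless.
Dependency preservation: every FD's attributes lie within a single fragment, so each can be enforced locally — preserved.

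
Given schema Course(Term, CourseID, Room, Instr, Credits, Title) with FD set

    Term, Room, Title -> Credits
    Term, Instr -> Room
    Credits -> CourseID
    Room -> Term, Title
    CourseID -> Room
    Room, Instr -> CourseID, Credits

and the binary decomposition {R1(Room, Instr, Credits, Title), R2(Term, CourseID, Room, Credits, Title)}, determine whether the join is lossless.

Common attributes: R1 ∩ R2 = {Room, Credits, Title}.
Closure of {Room, Credits, Title}: Credits → CourseID applies, adding CourseID; Room → Term, Title applies, adding Term. So (Room, Credits, Title)⁺ = {Term, CourseID, Room, Credits, Title}.
This closure contains every attribute of R2, so R1 ∩ R2 → R2. The join is lossless.

Yes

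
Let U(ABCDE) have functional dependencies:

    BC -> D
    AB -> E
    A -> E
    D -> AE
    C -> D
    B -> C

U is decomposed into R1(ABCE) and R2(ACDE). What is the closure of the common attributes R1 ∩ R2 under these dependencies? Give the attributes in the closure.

ACDE

R1 ∩ R2 = {ACE}.
C → D applies, adding D
Closure: {ACDE}.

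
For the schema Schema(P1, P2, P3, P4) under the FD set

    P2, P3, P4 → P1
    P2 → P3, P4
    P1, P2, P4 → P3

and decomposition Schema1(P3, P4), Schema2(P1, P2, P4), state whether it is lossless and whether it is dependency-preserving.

Lossless test: (P4)⁺ = {P4}, which is a superkey of neither fragment — lossy.
Dependency preservation: the restricted closure of {P2} across the fragments never reaches {P3, P4}, so P2 → P3, P4 cannot be enforced without a join — not preserved.

lossy and not dependency-preserving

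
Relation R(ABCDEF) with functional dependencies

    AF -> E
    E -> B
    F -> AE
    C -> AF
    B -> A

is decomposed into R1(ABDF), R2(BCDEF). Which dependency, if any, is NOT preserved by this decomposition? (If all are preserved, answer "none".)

AF → E: restricted closure across fragments reaches E.
E → B lies within R2.
F → AE: restricted closure across fragments reaches AE.
C → AF: restricted closure across fragments reaches AF.
B → A lies within R1.
Every dependency is enforceable on the fragments, so the decomposition is dependency-preserving.

none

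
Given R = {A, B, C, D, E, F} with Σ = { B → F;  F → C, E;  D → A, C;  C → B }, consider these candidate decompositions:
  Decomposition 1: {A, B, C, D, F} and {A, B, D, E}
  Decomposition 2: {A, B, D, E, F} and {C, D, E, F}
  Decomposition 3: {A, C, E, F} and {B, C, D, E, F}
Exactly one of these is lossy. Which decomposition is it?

Decomposition 1: common = {A, B, D}, closure = {A, B, C, D, E, F} → lossless.
Decomposition 2: common = {D, E, F}, closure = {A, B, C, D, E, F} → lossless.
Decomposition 3: common = {C, E, F}, closure = {B, C, E, F} → lossy.

Decomposition 3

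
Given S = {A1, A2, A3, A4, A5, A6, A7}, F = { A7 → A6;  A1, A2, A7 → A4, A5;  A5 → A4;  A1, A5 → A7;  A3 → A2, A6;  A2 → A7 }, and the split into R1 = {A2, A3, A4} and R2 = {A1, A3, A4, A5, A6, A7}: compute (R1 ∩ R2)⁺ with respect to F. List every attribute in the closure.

A2, A3, A4, A6, A7

R1 ∩ R2 = {A3, A4}.
A3 → A2, A6 applies, adding A2, A6
A2 → A7 applies, adding A7
Closure: {A2, A3, A4, A6, A7}.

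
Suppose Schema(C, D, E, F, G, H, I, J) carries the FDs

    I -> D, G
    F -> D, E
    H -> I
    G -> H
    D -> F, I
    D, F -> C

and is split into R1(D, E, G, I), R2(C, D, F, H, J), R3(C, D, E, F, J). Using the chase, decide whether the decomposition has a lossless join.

Chase test. Columns are C, D, E, F, G, H, I, J; row i has aⱼ where attribute j ∈ Ri, else bᵢⱼ.
Initial tableau (one row per fragment):
  row 1: b11 a2 a3 b14 a5 b16 a7 b18
  row 2: a1 a2 b23 a4 b25 a6 b27 a8
  row 3: a1 a2 a3 a4 b35 b36 b37 a8
Rows 2 and 3 agree on F; apply F→D, E and equate their D, E entries.
Rows 1 and 2 agree on D; apply D→F, I and equate their F, I entries.
Rows 1 and 3 agree on D; apply D→F, I and equate their F, I entries.
Rows 1 and 2 agree on D, F; apply D, F→C and equate their C entries.
Rows 1 and 2 agree on I; apply I→D, G and equate their D, G entries.
Rows 1 and 3 agree on I; apply I→D, G and equate their D, G entries.
Rows 1 and 2 agree on G; apply G→H and equate their H entries.
Rows 1 and 3 agree on G; apply G→H and equate their H entries.
Row 2 is now all distinguished symbols — the join is lossless.

Yes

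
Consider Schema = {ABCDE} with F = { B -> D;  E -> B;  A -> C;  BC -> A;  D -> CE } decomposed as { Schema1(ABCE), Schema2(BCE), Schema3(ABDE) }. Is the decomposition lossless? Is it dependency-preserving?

lossless and dependency-preserving

Lossless test (chase): Rows 1 and 2 agree on B; apply B→D and equate their D entries. Rows 1 and 3 agree on B; apply B→D and equate their D entries. Rows 1 and 3 agree on A; apply A→C and equate their C entries. Rows 1 and 2 agree on BC; apply BC→A and equate their A entries. Row 1 is now all distinguished symbols — the join is lossless.
Dependency preservation: D → CE is not contained in any single fragment, but the restricted closure of its left-hand side across the fragments still reaches the right-hand side; the remaining FDs each lie inside some fragment. All dependencies are preserved.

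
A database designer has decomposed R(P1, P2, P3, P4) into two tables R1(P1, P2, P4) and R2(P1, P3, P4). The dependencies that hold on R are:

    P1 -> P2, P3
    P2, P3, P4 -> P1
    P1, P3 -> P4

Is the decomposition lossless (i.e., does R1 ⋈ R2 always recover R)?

Common attributes: R1 ∩ R2 = {P1, P4}.
Closure of {P1, P4}: P1 → P2, P3 applies, adding P2, P3. So (P1, P4)⁺ = {P1, P2, P3, P4}.
This closure contains every attribute of R1, so R1 ∩ R2 → R1. The join is lossless.

Yes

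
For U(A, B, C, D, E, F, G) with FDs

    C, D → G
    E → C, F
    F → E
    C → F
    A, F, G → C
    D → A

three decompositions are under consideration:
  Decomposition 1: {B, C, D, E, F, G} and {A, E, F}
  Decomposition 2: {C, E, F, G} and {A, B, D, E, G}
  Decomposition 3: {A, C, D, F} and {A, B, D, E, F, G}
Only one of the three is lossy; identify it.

Decomposition 1

Decomposition 1: common = {E, F}, closure = {C, E, F} → lossy.
Decomposition 2: common = {E, G}, closure = {C, E, F, G} → lossless.
Decomposition 3: common = {A, D, F}, closure = {A, C, D, E, F, G} → lossless.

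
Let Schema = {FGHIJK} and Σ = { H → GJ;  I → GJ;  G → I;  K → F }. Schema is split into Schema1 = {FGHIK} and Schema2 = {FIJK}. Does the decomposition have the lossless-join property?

Common attributes: Schema1 ∩ Schema2 = {FIK}.
Closure of {FIK}: I → GJ applies, adding GJ. So (FIK)⁺ = {FGIJK}.
This closure contains every attribute of Schema2, so Schema1 ∩ Schema2 → Schema2. The join is lossless.

Yes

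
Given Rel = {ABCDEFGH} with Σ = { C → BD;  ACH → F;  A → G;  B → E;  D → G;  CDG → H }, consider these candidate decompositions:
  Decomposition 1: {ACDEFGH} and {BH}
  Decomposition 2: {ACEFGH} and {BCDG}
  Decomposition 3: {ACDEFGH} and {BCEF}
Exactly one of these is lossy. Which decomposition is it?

Decomposition 1: common = {H}, closure = {H} → lossy.
Decomposition 2: common = {CG}, closure = {BCDEGH} → lossless.
Decomposition 3: common = {CEF}, closure = {BCDEFGH} → lossless.

Decomposition 1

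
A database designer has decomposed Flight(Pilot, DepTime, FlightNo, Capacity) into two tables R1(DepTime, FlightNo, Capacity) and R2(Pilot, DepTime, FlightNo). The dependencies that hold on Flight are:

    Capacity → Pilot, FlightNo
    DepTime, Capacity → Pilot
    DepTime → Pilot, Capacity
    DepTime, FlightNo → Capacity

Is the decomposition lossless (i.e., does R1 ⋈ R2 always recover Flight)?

Common attributes: R1 ∩ R2 = {DepTime, FlightNo}.
Closure of {DepTime, FlightNo}: DepTime → Pilot, Capacity applies, adding Pilot, Capacity. So (DepTime, FlightNo)⁺ = {Pilot, DepTime, FlightNo, Capacity}.
This closure contains every attribute of R1, so R1 ∩ R2 → R1. The join is lossless.

Yes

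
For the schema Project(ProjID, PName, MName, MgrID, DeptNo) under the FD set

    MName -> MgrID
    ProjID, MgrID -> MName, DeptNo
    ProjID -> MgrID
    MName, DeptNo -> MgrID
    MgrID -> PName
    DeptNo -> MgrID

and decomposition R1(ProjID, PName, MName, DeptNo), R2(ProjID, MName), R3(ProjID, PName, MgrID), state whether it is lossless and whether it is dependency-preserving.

lossless but not dependency-preserving

Lossless test (chase): Rows 1 and 2 agree on MName; apply MName→MgrID and equate their MgrID entries. Rows 1 and 2 agree on ProjID, MgrID; apply ProjID, MgrID→MName, DeptNo and equate their MName, DeptNo entries. Rows 1 and 3 agree on ProjID; apply ProjID→MgrID and equate their MgrID entries. Rows 1 and 2 agree on MgrID; apply MgrID→PName and equate their PName entries. Rows 1 and 3 agree on ProjID, MgrID; apply ProjID, MgrID→MName, DeptNo and equate their MName, DeptNo entries. Row 1 is now all distinguished symbols — the join is lossless.
Dependency preservation: the restricted closure of {MName} across the fragments never reaches {MgrID}, so MName → MgrID cannot be enforced without a join — not preserved.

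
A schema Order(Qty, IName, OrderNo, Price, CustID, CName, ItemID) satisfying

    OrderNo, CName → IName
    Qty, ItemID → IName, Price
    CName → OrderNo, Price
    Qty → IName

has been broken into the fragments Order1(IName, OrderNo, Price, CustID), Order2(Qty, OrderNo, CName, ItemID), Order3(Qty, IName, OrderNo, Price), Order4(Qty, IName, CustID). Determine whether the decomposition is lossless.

No

Chase test. Columns are Qty, IName, OrderNo, Price, CustID, CName, ItemID; row i has aⱼ where attribute j ∈ Orderi, else bᵢⱼ.
Initial tableau (one row per fragment):
  row 1: b11 a2 a3 a4 a5 b16 b17
  row 2: a1 b22 a3 b24 b25 a6 a7
  row 3: a1 a2 a3 a4 b35 b36 b37
  row 4: a1 a2 b43 b44 a5 b46 b47
Rows 2 and 3 agree on Qty; apply Qty→IName and equate their IName entries.
No row becomes fully distinguished — the join is lossy.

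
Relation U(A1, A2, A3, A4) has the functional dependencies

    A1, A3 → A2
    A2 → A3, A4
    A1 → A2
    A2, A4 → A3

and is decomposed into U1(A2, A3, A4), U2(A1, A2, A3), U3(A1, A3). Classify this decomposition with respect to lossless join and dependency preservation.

lossless and dependency-preserving

Lossless test (chase): Rows 2 and 3 agree on A1, A3; apply A1, A3→A2 and equate their A2 entries. Rows 1 and 2 agree on A2; apply A2→A3, A4 and equate their A3, A4 entries. Rows 1 and 3 agree on A2; apply A2→A3, A4 and equate their A3, A4 entries. Row 2 is now all distinguished symbols — the join is lossless.
Dependency preservation: every FD's attributes lie within a single fragment, so each can be enforced locally — preserved.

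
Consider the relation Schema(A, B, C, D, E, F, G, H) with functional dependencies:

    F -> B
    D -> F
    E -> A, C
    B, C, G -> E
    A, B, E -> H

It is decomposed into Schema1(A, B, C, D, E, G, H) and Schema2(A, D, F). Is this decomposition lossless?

Common attributes: Schema1 ∩ Schema2 = {A, D}.
Closure of {A, D}: D → F applies, adding F; F → B applies, adding B. So (A, D)⁺ = {A, B, D, F}.
This closure contains every attribute of Schema2, so Schema1 ∩ Schema2 → Schema2. The join is lossless.

Yes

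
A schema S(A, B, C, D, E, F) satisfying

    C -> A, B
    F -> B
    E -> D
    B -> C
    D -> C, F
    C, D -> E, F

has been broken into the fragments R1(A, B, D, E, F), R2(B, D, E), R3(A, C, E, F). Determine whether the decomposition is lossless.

Chase test. Columns are A, B, C, D, E, F; row i has aⱼ where attribute j ∈ Ri, else bᵢⱼ.
Initial tableau (one row per fragment):
  row 1: a1 a2 b13 a4 a5 a6
  row 2: b21 a2 b23 a4 a5 b26
  row 3: a1 b32 a3 b34 a5 a6
Rows 1 and 3 agree on F; apply F→B and equate their B entries.
Rows 1 and 3 agree on E; apply E→D and equate their D entries.
Rows 1 and 2 agree on B; apply B→C and equate their C entries.
Rows 1 and 3 agree on B; apply B→C and equate their C entries.
Rows 1 and 2 agree on D; apply D→C, F and equate their C, F entries.
Rows 1 and 2 agree on C; apply C→A, B and equate their A, B entries.
Row 1 is now all distinguished symbols — the join is lossless.

Yes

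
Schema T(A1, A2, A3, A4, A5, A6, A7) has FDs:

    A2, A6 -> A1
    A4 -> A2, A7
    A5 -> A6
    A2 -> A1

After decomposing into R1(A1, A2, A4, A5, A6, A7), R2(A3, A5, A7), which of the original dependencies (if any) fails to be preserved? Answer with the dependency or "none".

none

A2, A6 → A1 lies within R1.
A4 → A2, A7 lies within R1.
A5 → A6 lies within R1.
A2 → A1 lies within R1.
Every dependency is enforceable on the fragments, so the decomposition is dependency-preserving.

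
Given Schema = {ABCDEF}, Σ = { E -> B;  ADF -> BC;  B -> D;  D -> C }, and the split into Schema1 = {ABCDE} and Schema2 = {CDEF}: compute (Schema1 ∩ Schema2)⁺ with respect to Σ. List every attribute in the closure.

BCDE

Schema1 ∩ Schema2 = {CDE}.
E → B applies, adding B
Closure: {BCDE}.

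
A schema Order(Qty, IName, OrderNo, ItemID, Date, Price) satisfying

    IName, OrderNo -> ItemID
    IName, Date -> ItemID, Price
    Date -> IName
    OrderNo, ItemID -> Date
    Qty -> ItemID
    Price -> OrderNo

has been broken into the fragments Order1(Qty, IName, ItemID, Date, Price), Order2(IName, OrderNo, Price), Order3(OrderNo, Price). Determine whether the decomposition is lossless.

Chase test. Columns are Qty, IName, OrderNo, ItemID, Date, Price; row i has aⱼ where attribute j ∈ Orderi, else bᵢⱼ.
Initial tableau (one row per fragment):
  row 1: a1 a2 b13 a4 a5 a6
  row 2: b21 a2 a3 b24 b25 a6
  row 3: b31 b32 a3 b34 b35 a6
Rows 1 and 2 agree on Price; apply Price→OrderNo and equate their OrderNo entries.
Rows 1 and 2 agree on IName, OrderNo; apply IName, OrderNo→ItemID and equate their ItemID entries.
Rows 1 and 2 agree on OrderNo, ItemID; apply OrderNo, ItemID→Date and equate their Date entries.
Row 1 is now all distinguished symbols — the join is lossless.

Yes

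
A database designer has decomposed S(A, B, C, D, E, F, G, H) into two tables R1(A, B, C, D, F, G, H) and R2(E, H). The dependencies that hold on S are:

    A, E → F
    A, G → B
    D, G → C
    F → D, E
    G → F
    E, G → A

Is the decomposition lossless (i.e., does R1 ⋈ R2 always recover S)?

Common attributes: R1 ∩ R2 = {H}.
No dependency enlarges {H}, so (H)⁺ = {H}.
The closure contains neither all of R1 = {A, B, C, D, F, G, H} nor all of R2 = {E, H}, so the common attributes are not a superkey of either fragment. The join is lossy.

No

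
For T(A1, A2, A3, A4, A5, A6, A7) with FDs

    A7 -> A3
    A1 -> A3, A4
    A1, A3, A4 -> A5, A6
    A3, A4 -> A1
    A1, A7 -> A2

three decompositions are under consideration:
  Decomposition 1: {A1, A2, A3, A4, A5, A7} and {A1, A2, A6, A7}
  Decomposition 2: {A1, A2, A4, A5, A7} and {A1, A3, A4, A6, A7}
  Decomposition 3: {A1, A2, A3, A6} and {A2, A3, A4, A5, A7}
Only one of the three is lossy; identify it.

Decomposition 1: common = {A1, A2, A7}, closure = {A1, A2, A3, A4, A5, A6, A7} → lossless.
Decomposition 2: common = {A1, A4, A7}, closure = {A1, A2, A3, A4, A5, A6, A7} → lossless.
Decomposition 3: common = {A2, A3}, closure = {A2, A3} → lossy.

Decomposition 3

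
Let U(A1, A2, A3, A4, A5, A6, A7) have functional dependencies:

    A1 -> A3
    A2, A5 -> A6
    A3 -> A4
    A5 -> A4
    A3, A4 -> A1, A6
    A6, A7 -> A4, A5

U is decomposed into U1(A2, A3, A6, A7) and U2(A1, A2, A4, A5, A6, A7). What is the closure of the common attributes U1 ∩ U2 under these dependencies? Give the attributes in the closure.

U1 ∩ U2 = {A2, A6, A7}.
A6, A7 → A4, A5 applies, adding A4, A5
Closure: {A2, A4, A5, A6, A7}.

A2, A4, A5, A6, A7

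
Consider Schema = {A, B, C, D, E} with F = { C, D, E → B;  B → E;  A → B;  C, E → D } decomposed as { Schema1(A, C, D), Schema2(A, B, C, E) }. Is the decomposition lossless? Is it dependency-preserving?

Lossless test: (A, C)⁺ = {A, B, C, D, E}, which contains all of one fragment — lossless.
Dependency preservation: the restricted closure of {C, E} across the fragments never reaches {D}, so C, E → D cannot be enforced without a join — not preserved.

lossless but not dependency-preserving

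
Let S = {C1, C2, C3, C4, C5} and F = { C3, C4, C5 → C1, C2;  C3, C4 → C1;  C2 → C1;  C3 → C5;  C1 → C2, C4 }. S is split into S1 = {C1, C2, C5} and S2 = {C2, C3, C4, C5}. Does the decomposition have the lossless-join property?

Yes

Common attributes: S1 ∩ S2 = {C2, C5}.
Closure of {C2, C5}: C2 → C1 applies, adding C1; C1 → C2, C4 applies, adding C4. So (C2, C5)⁺ = {C1, C2, C4, C5}.
This closure contains every attribute of S1, so S1 ∩ S2 → S1. The join is lossless.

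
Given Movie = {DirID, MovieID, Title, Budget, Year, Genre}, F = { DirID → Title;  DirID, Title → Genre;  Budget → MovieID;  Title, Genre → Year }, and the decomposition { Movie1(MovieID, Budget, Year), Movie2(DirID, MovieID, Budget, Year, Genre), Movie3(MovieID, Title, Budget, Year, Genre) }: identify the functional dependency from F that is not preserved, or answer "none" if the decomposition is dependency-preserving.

Check DirID → Title: no single fragment contains all of {DirID, Title}, and the restricted closure of {DirID} across the fragments never reaches {Title}.
DirID, Title → Genre is preserved.
Budget → MovieID is preserved.
Title, Genre → Year is preserved.

DirID → Title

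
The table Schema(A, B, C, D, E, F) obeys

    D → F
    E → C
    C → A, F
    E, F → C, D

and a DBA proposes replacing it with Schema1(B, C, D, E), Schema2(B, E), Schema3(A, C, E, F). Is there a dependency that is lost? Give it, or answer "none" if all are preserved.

D → F

Check D → F: no single fragment contains all of {D, F}, and the restricted closure of {D} across the fragments never reaches {F}.
E → C is preserved.
C → A, F is preserved.
E, F → C, D is preserved.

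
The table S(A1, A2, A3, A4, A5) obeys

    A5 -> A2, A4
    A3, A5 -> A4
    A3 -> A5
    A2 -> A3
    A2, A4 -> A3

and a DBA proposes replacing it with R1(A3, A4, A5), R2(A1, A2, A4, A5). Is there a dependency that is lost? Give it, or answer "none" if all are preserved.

none

A5 → A2, A4 lies within R2.
A3, A5 → A4 lies within R1.
A3 → A5 lies within R1.
A2 → A3: restricted closure across fragments reaches A3.
A2, A4 → A3: restricted closure across fragments reaches A3.
Every dependency is enforceable on the fragments, so the decomposition is dependency-preserving.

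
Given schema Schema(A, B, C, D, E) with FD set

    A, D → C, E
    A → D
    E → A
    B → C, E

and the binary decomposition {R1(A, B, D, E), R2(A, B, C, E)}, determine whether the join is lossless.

Common attributes: R1 ∩ R2 = {A, B, E}.
Closure of {A, B, E}: A → D applies, adding D; B → C, E applies, adding C. So (A, B, E)⁺ = {A, B, C, D, E}.
This closure contains every attribute of R1, so R1 ∩ R2 → R1. The join is lossless.

Yes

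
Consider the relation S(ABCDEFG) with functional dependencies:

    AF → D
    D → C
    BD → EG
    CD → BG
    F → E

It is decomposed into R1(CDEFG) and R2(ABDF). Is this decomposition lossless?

Yes

Common attributes: R1 ∩ R2 = {DF}.
Closure of {DF}: D → C applies, adding C; CD → BG applies, adding BG; F → E applies, adding E. So (DF)⁺ = {BCDEFG}.
This closure contains every attribute of R1, so R1 ∩ R2 → R1. The join is lossless.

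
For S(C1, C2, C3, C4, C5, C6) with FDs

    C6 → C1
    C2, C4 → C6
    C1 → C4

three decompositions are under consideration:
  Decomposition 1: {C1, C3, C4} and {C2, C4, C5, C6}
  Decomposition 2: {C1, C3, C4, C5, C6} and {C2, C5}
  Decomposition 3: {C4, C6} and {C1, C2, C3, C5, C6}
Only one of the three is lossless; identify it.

Decomposition 3

Decomposition 1: common = {C4}, closure = {C4} → lossy.
Decomposition 2: common = {C5}, closure = {C5} → lossy.
Decomposition 3: common = {C6}, closure = {C1, C4, C6} → lossless.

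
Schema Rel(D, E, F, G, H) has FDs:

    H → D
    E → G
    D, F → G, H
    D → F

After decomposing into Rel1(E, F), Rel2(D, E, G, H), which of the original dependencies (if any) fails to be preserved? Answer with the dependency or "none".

Check D → F: no single fragment contains all of {D, F}, and the restricted closure of {D} across the fragments never reaches {F}.
H → D is preserved.
E → G is preserved.
D, F → G, H is preserved.

D → F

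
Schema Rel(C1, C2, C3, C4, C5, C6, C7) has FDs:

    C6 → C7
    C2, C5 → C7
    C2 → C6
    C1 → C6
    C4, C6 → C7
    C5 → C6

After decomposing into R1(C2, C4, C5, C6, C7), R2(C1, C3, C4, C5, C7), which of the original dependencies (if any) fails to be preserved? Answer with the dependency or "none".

C1 → C6

Check C1 → C6: no single fragment contains all of {C1, C6}, and the restricted closure of {C1} across the fragments never reaches {C6}.
C6 → C7 is preserved.
C2, C5 → C7 is preserved.
C2 → C6 is preserved.
C4, C6 → C7 is preserved.
C5 → C6 is preserved.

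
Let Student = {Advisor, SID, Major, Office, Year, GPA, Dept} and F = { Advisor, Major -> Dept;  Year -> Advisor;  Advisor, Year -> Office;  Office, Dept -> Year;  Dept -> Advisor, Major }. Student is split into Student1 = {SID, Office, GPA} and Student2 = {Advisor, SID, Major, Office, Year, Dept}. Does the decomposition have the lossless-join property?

Common attributes: Student1 ∩ Student2 = {SID, Office}.
No dependency enlarges {SID, Office}, so (SID, Office)⁺ = {SID, Office}.
The closure contains neither all of Student1 = {SID, Office, GPA} nor all of Student2 = {Advisor, SID, Major, Office, Year, Dept}, so the common attributes are not a superkey of either fragment. The join is lossy.

No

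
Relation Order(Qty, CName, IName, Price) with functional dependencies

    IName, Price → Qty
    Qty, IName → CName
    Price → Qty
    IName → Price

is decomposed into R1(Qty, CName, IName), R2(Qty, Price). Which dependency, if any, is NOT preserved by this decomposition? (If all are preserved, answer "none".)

IName → Price

Check IName → Price: no single fragment contains all of {IName, Price}, and the restricted closure of {IName} across the fragments never reaches {Price}.
IName, Price → Qty is preserved.
Qty, IName → CName is preserved.
Price → Qty is preserved.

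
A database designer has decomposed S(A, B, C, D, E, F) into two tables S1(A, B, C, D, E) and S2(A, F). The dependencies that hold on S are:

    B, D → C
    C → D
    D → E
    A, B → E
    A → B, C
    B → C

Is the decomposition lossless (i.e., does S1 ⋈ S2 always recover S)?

Yes

Common attributes: S1 ∩ S2 = {A}.
Closure of {A}: A → B, C applies, adding B, C; C → D applies, adding D; D → E applies, adding E. So (A)⁺ = {A, B, C, D, E}.
This closure contains every attribute of S1, so S1 ∩ S2 → S1. The join is lossless.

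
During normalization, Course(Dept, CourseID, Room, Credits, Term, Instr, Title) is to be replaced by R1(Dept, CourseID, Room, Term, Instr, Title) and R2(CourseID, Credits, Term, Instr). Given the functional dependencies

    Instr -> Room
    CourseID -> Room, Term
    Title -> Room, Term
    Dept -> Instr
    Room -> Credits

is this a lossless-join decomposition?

Common attributes: R1 ∩ R2 = {CourseID, Term, Instr}.
Closure of {CourseID, Term, Instr}: Instr → Room applies, adding Room; Room → Credits applies, adding Credits. So (CourseID, Term, Instr)⁺ = {CourseID, Room, Credits, Term, Instr}.
This closure contains every attribute of R2, so R1 ∩ R2 → R2. The join is lossless.

Yes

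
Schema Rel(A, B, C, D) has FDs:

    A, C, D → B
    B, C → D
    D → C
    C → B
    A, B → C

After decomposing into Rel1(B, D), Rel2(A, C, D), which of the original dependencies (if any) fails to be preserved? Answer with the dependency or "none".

A, B → C

Check A, B → C: no single fragment contains all of {A, B, C}, and the restricted closure of {A, B} across the fragments never reaches {C}.
A, C, D → B is preserved.
B, C → D is preserved.
D → C is preserved.
C → B is preserved.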